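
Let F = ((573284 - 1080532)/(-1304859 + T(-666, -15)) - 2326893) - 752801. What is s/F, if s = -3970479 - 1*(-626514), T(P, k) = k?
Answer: 2181726492705/2009306060654 ≈ 1.0858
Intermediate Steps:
F = -2009306060654/652437 (F = ((573284 - 1080532)/(-1304859 - 15) - 2326893) - 752801 = (-507248/(-1304874) - 2326893) - 752801 = (-507248*(-1/1304874) - 2326893) - 752801 = (253624/652437 - 2326893) - 752801 = -1518150834617/652437 - 752801 = -2009306060654/652437 ≈ -3.0797e+6)
s = -3343965 (s = -3970479 + 626514 = -3343965)
s/F = -3343965/(-2009306060654/652437) = -3343965*(-652437/2009306060654) = 2181726492705/2009306060654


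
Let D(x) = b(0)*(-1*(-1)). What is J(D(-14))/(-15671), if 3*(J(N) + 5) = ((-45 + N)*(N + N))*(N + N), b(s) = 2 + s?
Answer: 703/47013 ≈ 0.014953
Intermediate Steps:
D(x) = 2 (D(x) = (2 + 0)*(-1*(-1)) = 2*1 = 2)
J(N) = -5 + 4*N²*(-45 + N)/3 (J(N) = -5 + (((-45 + N)*(N + N))*(N + N))/3 = -5 + (((-45 + N)*(2*N))*(2*N))/3 = -5 + ((2*N*(-45 + N))*(2*N))/3 = -5 + (4*N²*(-45 + N))/3 = -5 + 4*N²*(-45 + N)/3)
J(D(-14))/(-15671) = (-5 - 60*2² + (4/3)*2³)/(-15671) = (-5 - 60*4 + (4/3)*8)*(-1/15671) = (-5 - 240 + 32/3)*(-1/15671) = -703/3*(-1/15671) = 703/47013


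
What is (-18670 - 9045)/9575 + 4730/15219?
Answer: -75300967/29144385 ≈ -2.5837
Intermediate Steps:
(-18670 - 9045)/9575 + 4730/15219 = -27715*1/9575 + 4730*(1/15219) = -5543/1915 + 4730/15219 = -75300967/29144385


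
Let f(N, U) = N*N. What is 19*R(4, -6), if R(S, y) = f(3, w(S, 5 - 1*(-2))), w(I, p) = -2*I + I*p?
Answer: 171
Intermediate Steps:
f(N, U) = N²
R(S, y) = 9 (R(S, y) = 3² = 9)
19*R(4, -6) = 19*9 = 171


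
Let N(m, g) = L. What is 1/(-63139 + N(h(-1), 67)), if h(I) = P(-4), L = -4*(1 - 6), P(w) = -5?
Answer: -1/63119 ≈ -1.5843e-5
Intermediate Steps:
L = 20 (L = -4*(-5) = 20)
h(I) = -5
N(m, g) = 20
1/(-63139 + N(h(-1), 67)) = 1/(-63139 + 20) = 1/(-63119) = -1/63119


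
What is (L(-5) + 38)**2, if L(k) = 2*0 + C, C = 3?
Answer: 1681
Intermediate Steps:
L(k) = 3 (L(k) = 2*0 + 3 = 0 + 3 = 3)
(L(-5) + 38)**2 = (3 + 38)**2 = 41**2 = 1681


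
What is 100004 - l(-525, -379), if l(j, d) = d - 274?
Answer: 100657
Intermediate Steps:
l(j, d) = -274 + d
100004 - l(-525, -379) = 100004 - (-274 - 379) = 100004 - 1*(-653) = 100004 + 653 = 100657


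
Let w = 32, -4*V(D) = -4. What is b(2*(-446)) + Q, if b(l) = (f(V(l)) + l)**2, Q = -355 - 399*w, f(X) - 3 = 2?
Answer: 773646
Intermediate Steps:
V(D) = 1 (V(D) = -1/4*(-4) = 1)
f(X) = 5 (f(X) = 3 + 2 = 5)
Q = -13123 (Q = -355 - 399*32 = -355 - 12768 = -13123)
b(l) = (5 + l)**2
b(2*(-446)) + Q = (5 + 2*(-446))**2 - 13123 = (5 - 892)**2 - 13123 = (-887)**2 - 13123 = 786769 - 13123 = 773646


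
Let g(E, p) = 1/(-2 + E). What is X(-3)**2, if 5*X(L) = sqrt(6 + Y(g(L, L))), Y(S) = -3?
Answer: 3/25 ≈ 0.12000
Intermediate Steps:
X(L) = sqrt(3)/5 (X(L) = sqrt(6 - 3)/5 = sqrt(3)/5)
X(-3)**2 = (sqrt(3)/5)**2 = 3/25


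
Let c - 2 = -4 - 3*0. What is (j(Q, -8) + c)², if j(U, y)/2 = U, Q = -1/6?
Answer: 49/9 ≈ 5.4444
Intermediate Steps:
Q = -⅙ (Q = -1*⅙ = -⅙ ≈ -0.16667)
j(U, y) = 2*U
c = -2 (c = 2 + (-4 - 3*0) = 2 + (-4 + 0) = 2 - 4 = -2)
(j(Q, -8) + c)² = (2*(-⅙) - 2)² = (-⅓ - 2)² = (-7/3)² = 49/9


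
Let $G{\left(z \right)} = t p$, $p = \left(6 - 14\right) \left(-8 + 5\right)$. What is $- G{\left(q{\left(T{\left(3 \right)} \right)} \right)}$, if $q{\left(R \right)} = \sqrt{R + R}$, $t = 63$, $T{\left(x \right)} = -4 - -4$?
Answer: $-1512$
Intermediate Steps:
$T{\left(x \right)} = 0$ ($T{\left(x \right)} = -4 + 4 = 0$)
$p = 24$ ($p = \left(-8\right) \left(-3\right) = 24$)
$q{\left(R \right)} = \sqrt{2} \sqrt{R}$ ($q{\left(R \right)} = \sqrt{2 R} = \sqrt{2} \sqrt{R}$)
$G{\left(z \right)} = 1512$ ($G{\left(z \right)} = 63 \cdot 24 = 1512$)
$- G{\left(q{\left(T{\left(3 \right)} \right)} \right)} = \left(-1\right) 1512 = -1512$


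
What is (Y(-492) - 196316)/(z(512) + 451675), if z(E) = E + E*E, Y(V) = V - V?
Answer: -196316/714331 ≈ -0.27483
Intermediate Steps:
Y(V) = 0
z(E) = E + E**2
(Y(-492) - 196316)/(z(512) + 451675) = (0 - 196316)/(512*(1 + 512) + 451675) = -196316/(512*513 + 451675) = -196316/(262656 + 451675) = -196316/714331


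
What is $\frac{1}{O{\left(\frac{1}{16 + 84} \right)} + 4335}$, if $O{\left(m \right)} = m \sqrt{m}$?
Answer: $\frac{1000}{4335001} \approx 0.00023068$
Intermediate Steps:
$O{\left(m \right)} = m^{\frac{3}{2}}$
$\frac{1}{O{\left(\frac{1}{16 + 84} \right)} + 4335} = \frac{1}{\left(\frac{1}{16 + 84}\right)^{\frac{3}{2}} + 4335} = \frac{1}{\left(\frac{1}{100}\right)^{\frac{3}{2}} + 4335} = \frac{1}{\frac{1}{1000} + 4335} = \frac{1}{\frac{4335001}{1000}} = \frac{1000}{4335001}$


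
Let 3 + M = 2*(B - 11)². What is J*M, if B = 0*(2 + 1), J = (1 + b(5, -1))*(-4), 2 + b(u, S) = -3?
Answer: 3824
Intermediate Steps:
b(u, S) = -5 (b(u, S) = -2 - 3 = -5)
J = 16 (J = (1 - 5)*(-4) = -4*(-4) = 16)
B = 0 (B = 0*3 = 0)
M = 239 (M = -3 + 2*(0 - 11)² = -3 + 2*(-11)² = -3 + 2*121 = -3 + 242 = 239)
J*M = 16*239 = 3824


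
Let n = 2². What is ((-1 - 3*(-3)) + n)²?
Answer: 144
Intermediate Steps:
n = 4
((-1 - 3*(-3)) + n)² = ((-1 - 3*(-3)) + 4)² = ((-1 + 9) + 4)² = (8 + 4)² = 12² = 144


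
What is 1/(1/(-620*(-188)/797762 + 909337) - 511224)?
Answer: -362717310177/185429794177527767 ≈ -1.9561e-6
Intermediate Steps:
1/(1/(-620*(-188)/797762 + 909337) - 511224) = 1/(1/(116560*(1/797762) + 909337) - 511224) = 1/(1/(58280/398881 + 909337) - 511224) = 1/(1/(362717310177/398881) - 511224) = 1/(398881/362717310177 - 511224) = 1/(-185429794177527767/362717310177) = -362717310177/185429794177527767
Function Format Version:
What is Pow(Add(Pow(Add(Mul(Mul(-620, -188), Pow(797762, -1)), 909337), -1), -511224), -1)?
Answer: Rational(-362717310177, 185429794177527767) ≈ -1.9561e-6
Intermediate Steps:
Pow(Add(Pow(Add(Mul(Mul(-620, -188), Pow(797762, -1)), 909337), -1), -511224), -1) = Pow(Add(Pow(Add(Mul(116560, Rational(1, 797762)), 909337), -1), -511224), -1) = Pow(Add(Pow(Add(Rational(58280, 398881), 909337), -1), -511224), -1) = Pow(Add(Pow(Rational(362717310177, 398881), -1), -511224), -1) = Pow(Add(Rational(398881, 362717310177), -511224), -1) = Pow(Rational(-185429794177527767, 362717310177), -1) = Rational(-362717310177, 185429794177527767)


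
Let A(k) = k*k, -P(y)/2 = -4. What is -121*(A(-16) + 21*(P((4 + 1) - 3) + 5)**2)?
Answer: -460405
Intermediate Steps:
P(y) = 8 (P(y) = -2*(-4) = 8)
A(k) = k**2
-121*(A(-16) + 21*(P((4 + 1) - 3) + 5)**2) = -121*((-16)**2 + 21*(8 + 5)**2) = -121*(256 + 21*13**2) = -121*(256 + 21*169) = -121*(256 + 3549) = -121*3805 = -460405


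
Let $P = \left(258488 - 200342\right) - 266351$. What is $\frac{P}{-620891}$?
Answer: $\frac{208205}{620891} \approx 0.33533$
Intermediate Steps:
$P = -208205$ ($P = 58146 - 266351 = -208205$)
$\frac{P}{-620891} = - \frac{208205}{-620891} = \left(-208205\right) \left(- \frac{1}{620891}\right) = \frac{208205}{620891}$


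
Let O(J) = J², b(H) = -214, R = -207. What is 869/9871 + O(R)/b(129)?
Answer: -422776513/2112394 ≈ -200.14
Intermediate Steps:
869/9871 + O(R)/b(129) = 869/9871 + (-207)²/(-214) = 869*(1/9871) + 42849*(-1/214) = 869/9871 - 42849/214 = -422776513/2112394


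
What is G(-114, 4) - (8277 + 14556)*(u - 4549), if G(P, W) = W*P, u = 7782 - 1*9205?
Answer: 136358220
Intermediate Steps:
u = -1423 (u = 7782 - 9205 = -1423)
G(P, W) = P*W
G(-114, 4) - (8277 + 14556)*(u - 4549) = -114*4 - (8277 + 14556)*(-1423 - 4549) = -456 - 22833*(-5972) = -456 - 1*(-136358676) = -456 + 136358676 = 136358220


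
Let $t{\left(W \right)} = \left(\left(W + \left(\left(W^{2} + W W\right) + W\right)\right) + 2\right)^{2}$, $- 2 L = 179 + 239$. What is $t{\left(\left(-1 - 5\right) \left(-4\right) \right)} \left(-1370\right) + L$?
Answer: $-1979381689$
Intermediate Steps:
$L = -209$ ($L = - \frac{179 + 239}{2} = \left(- \frac{1}{2}\right) 418 = -209$)
$t{\left(W \right)} = \left(2 + 2 W + 2 W^{2}\right)^{2}$ ($t{\left(W \right)} = \left(\left(W + \left(\left(W^{2} + W^{2}\right) + W\right)\right) + 2\right)^{2} = \left(\left(W + \left(2 W^{2} + W\right)\right) + 2\right)^{2} = \left(\left(W + \left(W + 2 W^{2}\right)\right) + 2\right)^{2} = \left(\left(2 W + 2 W^{2}\right) + 2\right)^{2} = \left(2 + 2 W + 2 W^{2}\right)^{2}$)
$t{\left(\left(-1 - 5\right) \left(-4\right) \right)} \left(-1370\right) + L = 4 \left(1 + \left(-1 - 5\right) \left(-4\right) + \left(\left(-1 - 5\right) \left(-4\right)\right)^{2}\right)^{2} \left(-1370\right) - 209 = 4 \left(1 - -24 + \left(\left(-6\right) \left(-4\right)\right)^{2}\right)^{2} \left(-1370\right) - 209 = 4 \left(1 + 24 + 24^{2}\right)^{2} \left(-1370\right) - 209 = 4 \left(1 + 24 + 576\right)^{2} \left(-1370\right) - 209 = 4 \cdot 601^{2} \left(-1370\right) - 209 = 4 \cdot 361201 \left(-1370\right) - 209 = 1444804 \left(-1370\right) - 209 = -1979381480 - 209 = -1979381689$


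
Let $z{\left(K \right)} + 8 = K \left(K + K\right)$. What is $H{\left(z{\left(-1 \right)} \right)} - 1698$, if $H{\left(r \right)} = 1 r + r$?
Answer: $-1710$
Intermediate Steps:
$z{\left(K \right)} = -8 + 2 K^{2}$ ($z{\left(K \right)} = -8 + K \left(K + K\right) = -8 + K 2 K = -8 + 2 K^{2}$)
$H{\left(r \right)} = 2 r$ ($H{\left(r \right)} = r + r = 2 r$)
$H{\left(z{\left(-1 \right)} \right)} - 1698 = 2 \left(-8 + 2 \left(-1\right)^{2}\right) - 1698 = 2 \left(-8 + 2 \cdot 1\right) - 1698 = 2 \left(-8 + 2\right) - 1698 = 2 \left(-6\right) - 1698 = -12 - 1698 = -1710$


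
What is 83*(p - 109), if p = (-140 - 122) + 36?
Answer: -27805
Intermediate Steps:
p = -226 (p = -262 + 36 = -226)
83*(p - 109) = 83*(-226 - 109) = 83*(-335) = -27805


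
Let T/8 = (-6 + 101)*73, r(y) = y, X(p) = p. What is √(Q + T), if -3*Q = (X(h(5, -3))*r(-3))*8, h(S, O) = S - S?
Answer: 2*√13870 ≈ 235.54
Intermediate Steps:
h(S, O) = 0
T = 55480 (T = 8*((-6 + 101)*73) = 8*(95*73) = 8*6935 = 55480)
Q = 0 (Q = -0*(-3)*8/3 = -0*8 = -⅓*0 = 0)
√(Q + T) = √(0 + 55480) = √55480 = 2*√13870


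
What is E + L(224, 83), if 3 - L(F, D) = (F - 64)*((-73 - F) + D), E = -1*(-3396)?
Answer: 37639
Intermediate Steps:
E = 3396
L(F, D) = 3 - (-64 + F)*(-73 + D - F) (L(F, D) = 3 - (F - 64)*((-73 - F) + D) = 3 - (-64 + F)*(-73 + D - F))
E + L(224, 83) = 3396 + (-4669 + 224**2 + 9*224 + 64*83 - 1*83*224) = 3396 + (-4669 + 50176 + 2016 + 5312 - 18592) = 3396 + 34243 = 37639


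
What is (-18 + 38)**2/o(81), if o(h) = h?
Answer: 400/81 ≈ 4.9383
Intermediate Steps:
(-18 + 38)**2/o(81) = (-18 + 38)**2/81 = 20**2*(1/81) = 400*(1/81) = 400/81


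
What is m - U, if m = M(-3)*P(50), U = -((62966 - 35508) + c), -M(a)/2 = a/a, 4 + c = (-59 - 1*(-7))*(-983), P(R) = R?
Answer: 78470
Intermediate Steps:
c = 51112 (c = -4 + (-59 - 1*(-7))*(-983) = -4 + (-59 + 7)*(-983) = -4 - 52*(-983) = -4 + 51116 = 51112)
M(a) = -2 (M(a) = -2*a/a = -2*1 = -2)
U = -78570 (U = -((62966 - 35508) + 51112) = -(27458 + 51112) = -1*78570 = -78570)
m = -100 (m = -2*50 = -100)
m - U = -100 - 1*(-78570) = -100 + 78570 = 78470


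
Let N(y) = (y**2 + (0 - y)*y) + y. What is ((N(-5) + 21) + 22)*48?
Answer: 1824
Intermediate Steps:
N(y) = y (N(y) = (y**2 + (-y)*y) + y = (y**2 - y**2) + y = 0 + y = y)
((N(-5) + 21) + 22)*48 = ((-5 + 21) + 22)*48 = (16 + 22)*48 = 38*48 = 1824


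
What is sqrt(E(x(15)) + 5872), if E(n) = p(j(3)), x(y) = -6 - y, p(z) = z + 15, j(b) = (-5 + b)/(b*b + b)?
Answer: 13*sqrt(1254)/6 ≈ 76.726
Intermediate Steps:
j(b) = (-5 + b)/(b + b**2) (j(b) = (-5 + b)/(b**2 + b) = (-5 + b)/(b + b**2))
p(z) = 15 + z
E(n) = 89/6 (E(n) = 15 + (-5 + 3)/(3*(1 + 3)) = 15 + (1/3)*(-2)/4 = 15 + (1/3)*(1/4)*(-2) = 15 - 1/6 = 89/6)
sqrt(E(x(15)) + 5872) = sqrt(89/6 + 5872) = sqrt(35321/6) = 13*sqrt(1254)/6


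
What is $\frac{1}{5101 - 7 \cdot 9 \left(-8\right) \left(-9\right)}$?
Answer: $\frac{1}{565} \approx 0.0017699$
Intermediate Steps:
$\frac{1}{5101 - 7 \cdot 9 \left(-8\right) \left(-9\right)} = \frac{1}{5101 - 7 \left(\left(-72\right) \left(-9\right)\right)} = \frac{1}{5101 - 4536} = \frac{1}{565}$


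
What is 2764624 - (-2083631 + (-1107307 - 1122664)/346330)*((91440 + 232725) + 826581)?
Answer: 415204683957206933/173165 ≈ 2.3977e+12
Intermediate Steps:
2764624 - (-2083631 + (-1107307 - 1122664)/346330)*((91440 + 232725) + 826581) = 2764624 - (-2083631 - 2229971*1/346330)*(324165 + 826581) = 2764624 - (-2083631 - 2229971/346330)*1150746 = 2764624 - (-721626154201)*1150746/346330 = 2764624 - 1*(-415204205221091973/173165) = 2764624 + 415204205221091973/173165 = 415204683957206933/173165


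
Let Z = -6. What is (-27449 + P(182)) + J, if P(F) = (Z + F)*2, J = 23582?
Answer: -3515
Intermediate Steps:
P(F) = -12 + 2*F (P(F) = (-6 + F)*2 = -12 + 2*F)
(-27449 + P(182)) + J = (-27449 + (-12 + 2*182)) + 23582 = (-27449 + (-12 + 364)) + 23582 = (-27449 + 352) + 23582 = -27097 + 23582 = -3515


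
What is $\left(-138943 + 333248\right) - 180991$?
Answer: $13314$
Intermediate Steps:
$\left(-138943 + 333248\right) - 180991 = 194305 - 180991 = 13314$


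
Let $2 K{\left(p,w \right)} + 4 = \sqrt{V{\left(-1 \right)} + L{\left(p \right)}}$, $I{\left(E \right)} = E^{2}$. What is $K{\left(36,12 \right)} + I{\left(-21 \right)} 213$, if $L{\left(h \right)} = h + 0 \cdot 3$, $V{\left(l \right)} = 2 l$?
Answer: $93931 + \frac{\sqrt{34}}{2} \approx 93934.0$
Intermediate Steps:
$L{\left(h \right)} = h$ ($L{\left(h \right)} = h + 0 = h$)
$K{\left(p,w \right)} = -2 + \frac{\sqrt{-2 + p}}{2}$ ($K{\left(p,w \right)} = -2 + \frac{\sqrt{2 \left(-1\right) + p}}{2} = -2 + \frac{\sqrt{-2 + p}}{2}$)
$K{\left(36,12 \right)} + I{\left(-21 \right)} 213 = \left(-2 + \frac{\sqrt{-2 + 36}}{2}\right) + \left(-21\right)^{2} \cdot 213 = \left(-2 + \frac{\sqrt{34}}{2}\right) + 441 \cdot 213 = \left(-2 + \frac{\sqrt{34}}{2}\right) + 93933 = 93931 + \frac{\sqrt{34}}{2}$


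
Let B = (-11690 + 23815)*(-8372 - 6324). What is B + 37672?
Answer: -178151328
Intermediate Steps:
B = -178189000 (B = 12125*(-14696) = -178189000)
B + 37672 = -178189000 + 37672 = -178151328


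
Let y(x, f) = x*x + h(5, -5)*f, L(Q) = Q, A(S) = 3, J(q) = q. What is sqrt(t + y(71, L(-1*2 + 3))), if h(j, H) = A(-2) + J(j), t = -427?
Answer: sqrt(4622) ≈ 67.985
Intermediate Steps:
h(j, H) = 3 + j
y(x, f) = x**2 + 8*f (y(x, f) = x*x + (3 + 5)*f = x**2 + 8*f)
sqrt(t + y(71, L(-1*2 + 3))) = sqrt(-427 + (71**2 + 8*(-1*2 + 3))) = sqrt(-427 + (5041 + 8*(-2 + 3))) = sqrt(-427 + (5041 + 8*1)) = sqrt(-427 + (5041 + 8)) = sqrt(-427 + 5049) = sqrt(4622)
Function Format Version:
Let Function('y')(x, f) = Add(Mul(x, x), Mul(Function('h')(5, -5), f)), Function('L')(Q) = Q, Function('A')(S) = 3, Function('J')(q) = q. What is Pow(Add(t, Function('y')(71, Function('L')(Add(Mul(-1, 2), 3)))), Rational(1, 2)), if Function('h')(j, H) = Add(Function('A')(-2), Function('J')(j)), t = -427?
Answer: Pow(4622, Rational(1, 2)) ≈ 67.985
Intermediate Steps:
Function('h')(j, H) = Add(3, j)
Function('y')(x, f) = Add(Pow(x, 2), Mul(8, f)) (Function('y')(x, f) = Add(Mul(x, x), Mul(Add(3, 5), f)) = Add(Pow(x, 2), Mul(8, f)))
Pow(Add(t, Function('y')(71, Function('L')(Add(Mul(-1, 2), 3)))), Rational(1, 2)) = Pow(Add(-427, Add(Pow(71, 2), Mul(8, Add(Mul(-1, 2), 3)))), Rational(1, 2)) = Pow(Add(-427, Add(5041, Mul(8, Add(-2, 3)))), Rational(1, 2)) = Pow(Add(-427, Add(5041, Mul(8, 1))), Rational(1, 2)) = Pow(Add(-427, Add(5041, 8)), Rational(1, 2)) = Pow(Add(-427, 5049), Rational(1, 2)) = Pow(4622, Rational(1, 2))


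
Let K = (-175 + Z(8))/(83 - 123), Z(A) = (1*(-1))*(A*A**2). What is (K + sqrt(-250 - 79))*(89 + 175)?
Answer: 22671/5 + 264*I*sqrt(329) ≈ 4534.2 + 4788.5*I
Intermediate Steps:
Z(A) = -A**3
K = 687/40 (K = (-175 - 1*8**3)/(83 - 123) = (-175 - 1*512)/(-40) = (-175 - 512)*(-1/40) = -687*(-1/40) = 687/40 ≈ 17.175)
(K + sqrt(-250 - 79))*(89 + 175) = (687/40 + sqrt(-250 - 79))*(89 + 175) = (687/40 + sqrt(-329))*264 = (687/40 + I*sqrt(329))*264 = 22671/5 + 264*I*sqrt(329)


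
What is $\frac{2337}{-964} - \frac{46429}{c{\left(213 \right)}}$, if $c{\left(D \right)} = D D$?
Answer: $- \frac{150784909}{43735716} \approx -3.4476$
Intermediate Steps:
$c{\left(D \right)} = D^{2}$
$\frac{2337}{-964} - \frac{46429}{c{\left(213 \right)}} = \frac{2337}{-964} - \frac{46429}{213^{2}} = 2337 \left(- \frac{1}{964}\right) - \frac{46429}{45369} = - \frac{2337}{964} - \frac{46429}{45369} = - \frac{150784909}{43735716}$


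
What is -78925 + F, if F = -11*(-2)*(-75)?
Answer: -80575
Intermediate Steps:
F = -1650 (F = 22*(-75) = -1650)
-78925 + F = -78925 - 1650 = -80575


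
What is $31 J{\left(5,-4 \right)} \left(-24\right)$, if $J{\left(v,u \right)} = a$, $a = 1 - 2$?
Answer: $744$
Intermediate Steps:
$a = -1$
$J{\left(v,u \right)} = -1$
$31 J{\left(5,-4 \right)} \left(-24\right) = 31 \left(-1\right) \left(-24\right) = \left(-31\right) \left(-24\right) = 744$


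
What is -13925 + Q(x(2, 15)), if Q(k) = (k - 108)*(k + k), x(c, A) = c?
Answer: -14349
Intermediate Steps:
Q(k) = 2*k*(-108 + k) (Q(k) = (-108 + k)*(2*k) = 2*k*(-108 + k))
-13925 + Q(x(2, 15)) = -13925 + 2*2*(-108 + 2) = -13925 + 2*2*(-106) = -13925 - 424 = -14349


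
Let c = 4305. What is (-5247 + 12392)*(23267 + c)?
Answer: 197001940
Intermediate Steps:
(-5247 + 12392)*(23267 + c) = (-5247 + 12392)*(23267 + 4305) = 7145*27572 = 197001940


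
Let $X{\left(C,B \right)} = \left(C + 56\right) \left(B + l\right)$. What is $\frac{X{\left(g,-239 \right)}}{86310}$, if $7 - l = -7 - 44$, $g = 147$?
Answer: $- \frac{5249}{12330} \approx -0.42571$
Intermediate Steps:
$l = 58$ ($l = 7 - \left(-7 - 44\right) = 7 - -51 = 7 + 51 = 58$)
$X{\left(C,B \right)} = \left(56 + C\right) \left(58 + B\right)$ ($X{\left(C,B \right)} = \left(C + 56\right) \left(B + 58\right) = \left(56 + C\right) \left(58 + B\right)$)
$\frac{X{\left(g,-239 \right)}}{86310} = \frac{3248 + 56 \left(-239\right) + 58 \cdot 147 - 35133}{86310} = \left(3248 - 13384 + 8526 - 35133\right) \frac{1}{86310} = \left(-36743\right) \frac{1}{86310} = - \frac{5249}{12330}$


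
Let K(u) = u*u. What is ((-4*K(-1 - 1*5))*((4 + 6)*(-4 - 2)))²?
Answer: 74649600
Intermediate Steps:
K(u) = u²
((-4*K(-1 - 1*5))*((4 + 6)*(-4 - 2)))² = ((-4*(-1 - 1*5)²)*((4 + 6)*(-4 - 2)))² = ((-4*(-1 - 5)²)*(10*(-6)))² = (-4*(-6)²*(-60))² = (-4*36*(-60))² = (-144*(-60))² = 8640² = 74649600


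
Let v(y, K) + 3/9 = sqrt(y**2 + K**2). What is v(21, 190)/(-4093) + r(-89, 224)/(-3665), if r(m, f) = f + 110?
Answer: -4097521/45002535 - sqrt(36541)/4093 ≈ -0.13775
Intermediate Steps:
r(m, f) = 110 + f
v(y, K) = -1/3 + sqrt(K**2 + y**2) (v(y, K) = -1/3 + sqrt(y**2 + K**2) = -1/3 + sqrt(K**2 + y**2))
v(21, 190)/(-4093) + r(-89, 224)/(-3665) = (-1/3 + sqrt(190**2 + 21**2))/(-4093) + (110 + 224)/(-3665) = (-1/3 + sqrt(36100 + 441))*(-1/4093) + 334*(-1/3665) = (-1/3 + sqrt(36541))*(-1/4093) - 334/3665 = (1/12279 - sqrt(36541)/4093) - 334/3665 = -4097521/45002535 - sqrt(36541)/4093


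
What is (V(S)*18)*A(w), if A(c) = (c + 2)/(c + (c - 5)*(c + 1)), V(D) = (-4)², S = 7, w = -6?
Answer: -1152/49 ≈ -23.510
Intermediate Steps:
V(D) = 16
A(c) = (2 + c)/(c + (1 + c)*(-5 + c)) (A(c) = (2 + c)/(c + (-5 + c)*(1 + c)) = (2 + c)/(c + (1 + c)*(-5 + c)))
(V(S)*18)*A(w) = (16*18)*((2 - 6)/(-5 + (-6)² - 3*(-6))) = 288*(-4/(-5 + 36 + 18)) = 288*(-4/49) = -1152/49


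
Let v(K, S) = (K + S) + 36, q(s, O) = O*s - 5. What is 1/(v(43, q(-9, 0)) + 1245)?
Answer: 1/1319 ≈ 0.00075815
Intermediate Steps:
q(s, O) = -5 + O*s
v(K, S) = 36 + K + S
1/(v(43, q(-9, 0)) + 1245) = 1/((36 + 43 + (-5 + 0*(-9))) + 1245) = 1/((36 + 43 + (-5 + 0)) + 1245) = 1/((36 + 43 - 5) + 1245) = 1/(74 + 1245) = 1/1319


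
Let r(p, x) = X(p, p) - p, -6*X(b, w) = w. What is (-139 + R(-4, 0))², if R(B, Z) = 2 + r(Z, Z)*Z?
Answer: 18769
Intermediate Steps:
X(b, w) = -w/6
r(p, x) = -7*p/6 (r(p, x) = -p/6 - p = -7*p/6)
R(B, Z) = 2 - 7*Z²/6 (R(B, Z) = 2 + (-7*Z/6)*Z = 2 - 7*Z²/6)
(-139 + R(-4, 0))² = (-139 + (2 - 7/6*0²))² = (-139 + (2 - 7/6*0))² = (-139 + (2 + 0))² = (-139 + 2)² = (-137)² = 18769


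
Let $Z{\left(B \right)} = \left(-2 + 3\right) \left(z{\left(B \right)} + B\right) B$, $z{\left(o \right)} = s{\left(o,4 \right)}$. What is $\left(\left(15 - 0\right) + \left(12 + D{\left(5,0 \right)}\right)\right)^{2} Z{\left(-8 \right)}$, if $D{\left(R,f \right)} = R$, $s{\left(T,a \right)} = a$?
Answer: $32768$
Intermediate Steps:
$z{\left(o \right)} = 4$
$Z{\left(B \right)} = B \left(4 + B\right)$ ($Z{\left(B \right)} = \left(-2 + 3\right) \left(4 + B\right) B = 1 \left(4 + B\right) B = \left(4 + B\right) B = B \left(4 + B\right)$)
$\left(\left(15 - 0\right) + \left(12 + D{\left(5,0 \right)}\right)\right)^{2} Z{\left(-8 \right)} = \left(\left(15 - 0\right) + \left(12 + 5\right)\right)^{2} \left(- 8 \left(4 - 8\right)\right) = \left(\left(15 + 0\right) + 17\right)^{2} \left(\left(-8\right) \left(-4\right)\right) = \left(15 + 17\right)^{2} \cdot 32 = 32^{2} \cdot 32 = 1024 \cdot 32 = 32768$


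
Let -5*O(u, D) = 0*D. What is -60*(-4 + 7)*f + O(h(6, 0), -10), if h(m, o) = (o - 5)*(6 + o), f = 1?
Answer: -180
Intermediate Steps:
h(m, o) = (-5 + o)*(6 + o)
O(u, D) = 0 (O(u, D) = -0*D = -1/5*0 = 0)
-60*(-4 + 7)*f + O(h(6, 0), -10) = -60*(-4 + 7) + 0 = -180 + 0 = -180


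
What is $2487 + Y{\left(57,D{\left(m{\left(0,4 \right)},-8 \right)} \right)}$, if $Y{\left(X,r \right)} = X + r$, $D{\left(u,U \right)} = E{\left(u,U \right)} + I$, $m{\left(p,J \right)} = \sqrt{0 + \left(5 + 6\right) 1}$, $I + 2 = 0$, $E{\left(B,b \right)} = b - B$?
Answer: $2534 - \sqrt{11} \approx 2530.7$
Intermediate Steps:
$I = -2$ ($I = -2 + 0 = -2$)
$m{\left(p,J \right)} = \sqrt{11}$ ($m{\left(p,J \right)} = \sqrt{0 + 11 \cdot 1} = \sqrt{0 + 11} = \sqrt{11}$)
$D{\left(u,U \right)} = -2 + U - u$ ($D{\left(u,U \right)} = \left(U - u\right) - 2 = -2 + U - u$)
$2487 + Y{\left(57,D{\left(m{\left(0,4 \right)},-8 \right)} \right)} = 2487 + \left(57 - \left(10 + \sqrt{11}\right)\right) = 2487 + \left(47 - \sqrt{11}\right) = 2534 - \sqrt{11}$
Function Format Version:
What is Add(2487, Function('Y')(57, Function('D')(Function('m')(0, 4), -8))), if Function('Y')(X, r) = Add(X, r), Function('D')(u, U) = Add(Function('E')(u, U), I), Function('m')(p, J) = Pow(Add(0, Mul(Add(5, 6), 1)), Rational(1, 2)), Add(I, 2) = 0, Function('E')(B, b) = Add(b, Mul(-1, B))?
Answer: Add(2534, Mul(-1, Pow(11, Rational(1, 2)))) ≈ 2530.7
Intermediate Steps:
I = -2 (I = Add(-2, 0) = -2)
Function('m')(p, J) = Pow(11, Rational(1, 2)) (Function('m')(p, J) = Pow(Add(0, Mul(11, 1)), Rational(1, 2)) = Pow(Add(0, 11), Rational(1, 2)) = Pow(11, Rational(1, 2)))
Function('D')(u, U) = Add(-2, U, Mul(-1, u)) (Function('D')(u, U) = Add(Add(U, Mul(-1, u)), -2) = Add(-2, U, Mul(-1, u)))
Add(2487, Function('Y')(57, Function('D')(Function('m')(0, 4), -8))) = Add(2487, Add(57, Add(-2, -8, Mul(-1, Pow(11, Rational(1, 2)))))) = Add(2487, Add(57, Add(-10, Mul(-1, Pow(11, Rational(1, 2)))))) = Add(2487, Add(47, Mul(-1, Pow(11, Rational(1, 2))))) = Add(2534, Mul(-1, Pow(11, Rational(1, 2))))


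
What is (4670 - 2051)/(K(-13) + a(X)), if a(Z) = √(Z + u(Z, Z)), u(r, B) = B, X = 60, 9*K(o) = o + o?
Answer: 306423/4522 + 212139*√30/4522 ≈ 324.71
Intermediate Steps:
K(o) = 2*o/9 (K(o) = (o + o)/9 = (2*o)/9 = 2*o/9)
a(Z) = √2*√Z (a(Z) = √(Z + Z) = √(2*Z) = √2*√Z)
(4670 - 2051)/(K(-13) + a(X)) = (4670 - 2051)/((2/9)*(-13) + √2*√60) = 2619/(-26/9 + √2*(2*√15)) = 2619/(-26/9 + 2*√30)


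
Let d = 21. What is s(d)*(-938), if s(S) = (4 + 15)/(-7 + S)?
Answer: -1273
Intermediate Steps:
s(S) = 19/(-7 + S)
s(d)*(-938) = (19/(-7 + 21))*(-938) = (19/14)*(-938) = -1273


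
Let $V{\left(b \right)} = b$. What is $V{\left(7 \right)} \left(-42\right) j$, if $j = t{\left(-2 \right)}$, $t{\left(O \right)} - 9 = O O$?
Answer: $-3822$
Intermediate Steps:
$t{\left(O \right)} = 9 + O^{2}$ ($t{\left(O \right)} = 9 + O O = 9 + O^{2}$)
$j = 13$ ($j = 9 + \left(-2\right)^{2} = 9 + 4 = 13$)
$V{\left(7 \right)} \left(-42\right) j = 7 \left(-42\right) 13 = \left(-294\right) 13 = -3822$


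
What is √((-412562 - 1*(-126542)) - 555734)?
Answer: I*√841754 ≈ 917.47*I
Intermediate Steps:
√((-412562 - 1*(-126542)) - 555734) = √((-412562 + 126542) - 555734) = √(-286020 - 555734) = √(-841754) = I*√841754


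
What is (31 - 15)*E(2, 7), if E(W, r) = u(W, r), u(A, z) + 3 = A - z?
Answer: -128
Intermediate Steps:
u(A, z) = -3 + A - z (u(A, z) = -3 + (A - z) = -3 + A - z)
E(W, r) = -3 + W - r
(31 - 15)*E(2, 7) = (31 - 15)*(-3 + 2 - 1*7) = 16*(-3 + 2 - 7) = 16*(-8) = -128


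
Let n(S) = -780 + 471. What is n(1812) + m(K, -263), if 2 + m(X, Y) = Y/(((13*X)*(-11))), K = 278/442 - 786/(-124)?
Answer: -326329089/1050181 ≈ -310.74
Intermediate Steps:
n(S) = -309
K = 95471/13702 (K = 278*(1/442) - 786*(-1/124) = 139/221 + 393/62 = 95471/13702 ≈ 6.9677)
m(X, Y) = -2 - Y/(143*X) (m(X, Y) = -2 + Y/(((13*X)*(-11))) = -2 + Y/((-143*X)) = -2 + Y*(-1/(143*X)) = -2 - Y/(143*X))
n(1812) + m(K, -263) = -309 + (-2 - 1/143*(-263)/95471/13702) = -309 + (-2 - 1/143*(-263)*13702/95471) = -309 + (-2 + 277202/1050181) = -309 - 1823160/1050181 = -326329089/1050181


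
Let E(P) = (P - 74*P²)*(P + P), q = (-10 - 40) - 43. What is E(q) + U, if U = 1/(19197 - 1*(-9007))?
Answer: 3358028427337/28204 ≈ 1.1906e+8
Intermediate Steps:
q = -93 (q = -50 - 43 = -93)
U = 1/28204 (U = 1/(19197 + 9007) = 1/28204 ≈ 3.5456e-5)
E(P) = 2*P*(P - 74*P²) (E(P) = (P - 74*P²)*(2*P) = 2*P*(P - 74*P²))
E(q) + U = (-93)²*(2 - 148*(-93)) + 1/28204 = 8649*(2 + 13764) + 1/28204 = 8649*13766 + 1/28204 = 119062134 + 1/28204 = 3358028427337/28204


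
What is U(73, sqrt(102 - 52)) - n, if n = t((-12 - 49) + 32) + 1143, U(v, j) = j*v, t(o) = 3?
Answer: -1146 + 365*sqrt(2) ≈ -629.81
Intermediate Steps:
n = 1146 (n = 3 + 1143 = 1146)
U(73, sqrt(102 - 52)) - n = sqrt(102 - 52)*73 - 1*1146 = sqrt(50)*73 - 1146 = (5*sqrt(2))*73 - 1146 = 365*sqrt(2) - 1146 = -1146 + 365*sqrt(2)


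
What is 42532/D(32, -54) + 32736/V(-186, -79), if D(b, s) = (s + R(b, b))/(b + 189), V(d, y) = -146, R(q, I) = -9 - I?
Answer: -687723716/6935 ≈ -99167.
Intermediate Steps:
D(b, s) = (-9 + s - b)/(189 + b) (D(b, s) = (s + (-9 - b))/(b + 189) = (-9 + s - b)/(189 + b))
42532/D(32, -54) + 32736/V(-186, -79) = 42532/(((-9 - 54 - 1*32)/(189 + 32))) + 32736/(-146) = 42532/(((-9 - 54 - 32)/221)) + 32736*(-1/146) = 42532/(((1/221)*(-95))) - 16368/73 = 42532/(-95/221) - 16368/73 = 42532*(-221/95) - 16368/73 = -9399572/95 - 16368/73 = -687723716/6935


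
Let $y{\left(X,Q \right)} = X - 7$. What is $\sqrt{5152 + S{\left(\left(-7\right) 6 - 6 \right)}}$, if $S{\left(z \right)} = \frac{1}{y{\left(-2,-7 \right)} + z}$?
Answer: $\frac{\sqrt{16738791}}{57} \approx 71.777$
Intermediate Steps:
$y{\left(X,Q \right)} = -7 + X$ ($y{\left(X,Q \right)} = X - 7 = -7 + X$)
$S{\left(z \right)} = \frac{1}{-9 + z}$ ($S{\left(z \right)} = \frac{1}{\left(-7 - 2\right) + z} = \frac{1}{-9 + z}$)
$\sqrt{5152 + S{\left(\left(-7\right) 6 - 6 \right)}} = \sqrt{5152 + \frac{1}{-9 - 48}} = \sqrt{5152 + \frac{1}{-57}} = \sqrt{5152 - \frac{1}{57}} = \sqrt{\frac{293663}{57}} = \frac{\sqrt{16738791}}{57}$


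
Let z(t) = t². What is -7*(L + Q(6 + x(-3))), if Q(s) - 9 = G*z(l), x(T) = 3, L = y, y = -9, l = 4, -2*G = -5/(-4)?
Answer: 70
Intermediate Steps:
G = -5/8 (G = -(-5)/(2*(-4)) = -(-5)*(-1)/(2*4) = -½*5/4 = -5/8 ≈ -0.62500)
L = -9
Q(s) = -1 (Q(s) = 9 - 5/8*4² = 9 - 5/8*16 = 9 - 10 = -1)
-7*(L + Q(6 + x(-3))) = -7*(-9 - 1) = -7*(-10) = 70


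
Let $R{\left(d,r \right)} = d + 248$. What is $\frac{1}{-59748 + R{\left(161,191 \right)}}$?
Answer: $- \frac{1}{59339} \approx -1.6852 \cdot 10^{-5}$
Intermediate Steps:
$R{\left(d,r \right)} = 248 + d$
$\frac{1}{-59748 + R{\left(161,191 \right)}} = \frac{1}{-59748 + \left(248 + 161\right)} = \frac{1}{-59748 + 409} = \frac{1}{-59339} = - \frac{1}{59339}$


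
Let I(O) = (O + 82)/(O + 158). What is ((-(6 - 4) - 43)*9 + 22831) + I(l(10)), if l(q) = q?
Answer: 941915/42 ≈ 22427.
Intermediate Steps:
I(O) = (82 + O)/(158 + O)
((-(6 - 4) - 43)*9 + 22831) + I(l(10)) = ((-(6 - 4) - 43)*9 + 22831) + (82 + 10)/(158 + 10) = ((-1*2 - 43)*9 + 22831) + 92/168 = ((-2 - 43)*9 + 22831) + (1/168)*92 = (-45*9 + 22831) + 23/42 = (-405 + 22831) + 23/42 = 22426 + 23/42 = 941915/42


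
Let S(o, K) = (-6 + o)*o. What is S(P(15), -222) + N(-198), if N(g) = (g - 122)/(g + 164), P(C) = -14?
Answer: 4920/17 ≈ 289.41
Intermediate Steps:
S(o, K) = o*(-6 + o)
N(g) = (-122 + g)/(164 + g)
S(P(15), -222) + N(-198) = -14*(-6 - 14) + (-122 - 198)/(164 - 198) = -14*(-20) - 320/(-34) = 280 - 1/34*(-320) = 280 + 160/17 = 4920/17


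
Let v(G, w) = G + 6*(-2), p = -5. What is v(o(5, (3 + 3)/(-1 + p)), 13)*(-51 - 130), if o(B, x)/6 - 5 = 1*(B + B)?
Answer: -14118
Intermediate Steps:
o(B, x) = 30 + 12*B (o(B, x) = 30 + 6*(1*(B + B)) = 30 + 6*(1*(2*B)) = 30 + 6*(2*B) = 30 + 12*B)
v(G, w) = -12 + G (v(G, w) = G - 12 = -12 + G)
v(o(5, (3 + 3)/(-1 + p)), 13)*(-51 - 130) = (-12 + (30 + 12*5))*(-51 - 130) = (-12 + (30 + 60))*(-181) = (-12 + 90)*(-181) = 78*(-181) = -14118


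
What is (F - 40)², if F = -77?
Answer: 13689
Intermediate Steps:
(F - 40)² = (-77 - 40)² = (-117)² = 13689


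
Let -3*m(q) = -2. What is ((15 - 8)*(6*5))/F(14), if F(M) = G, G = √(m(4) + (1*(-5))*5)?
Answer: -210*I*√219/73 ≈ -42.571*I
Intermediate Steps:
m(q) = ⅔ (m(q) = -⅓*(-2) = ⅔)
G = I*√219/3 (G = √(⅔ + (1*(-5))*5) = √(⅔ - 5*5) = √(⅔ - 25) = √(-73/3) = I*√219/3 ≈ 4.9329*I)
F(M) = I*√219/3
((15 - 8)*(6*5))/F(14) = ((15 - 8)*(6*5))/((I*√219/3)) = (7*30)*(-I*√219/73) = 210*(-I*√219/73) = -210*I*√219/73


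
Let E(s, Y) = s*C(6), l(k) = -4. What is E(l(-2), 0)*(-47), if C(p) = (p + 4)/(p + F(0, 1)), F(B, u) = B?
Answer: 940/3 ≈ 313.33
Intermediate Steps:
C(p) = (4 + p)/p (C(p) = (p + 4)/(p + 0) = (4 + p)/p)
E(s, Y) = 5*s/3 (E(s, Y) = s*((4 + 6)/6) = s*((1/6)*10) = s*(5/3) = 5*s/3)
E(l(-2), 0)*(-47) = ((5/3)*(-4))*(-47) = -20/3*(-47) = 940/3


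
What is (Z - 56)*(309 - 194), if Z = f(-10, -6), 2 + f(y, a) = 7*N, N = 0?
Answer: -6670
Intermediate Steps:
f(y, a) = -2 (f(y, a) = -2 + 7*0 = -2 + 0 = -2)
Z = -2
(Z - 56)*(309 - 194) = (-2 - 56)*(309 - 194) = -58*115 = -6670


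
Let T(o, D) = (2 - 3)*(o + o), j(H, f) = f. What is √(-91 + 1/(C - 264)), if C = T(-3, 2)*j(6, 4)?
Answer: I*√327615/60 ≈ 9.5396*I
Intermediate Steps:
T(o, D) = -2*o
C = 24 (C = -2*(-3)*4 = 6*4 = 24)
√(-91 + 1/(C - 264)) = √(-91 + 1/(24 - 264)) = √(-91 + 1/(-240)) = √(-91 - 1/240) = √(-21841/240) = I*√327615/60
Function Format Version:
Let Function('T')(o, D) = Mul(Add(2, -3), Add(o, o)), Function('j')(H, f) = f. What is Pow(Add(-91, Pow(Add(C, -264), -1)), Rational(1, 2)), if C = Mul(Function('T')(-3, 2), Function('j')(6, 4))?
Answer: Mul(Rational(1, 60), I, Pow(327615, Rational(1, 2))) ≈ Mul(9.5396, I)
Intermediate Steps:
Function('T')(o, D) = Mul(-2, o) (Function('T')(o, D) = Mul(-1, Mul(2, o)) = Mul(-2, o))
C = 24 (C = Mul(Mul(-2, -3), 4) = Mul(6, 4) = 24)
Pow(Add(-91, Pow(Add(C, -264), -1)), Rational(1, 2)) = Pow(Add(-91, Pow(Add(24, -264), -1)), Rational(1, 2)) = Pow(Add(-91, Pow(-240, -1)), Rational(1, 2)) = Pow(Add(-91, Rational(-1, 240)), Rational(1, 2)) = Pow(Rational(-21841, 240), Rational(1, 2)) = Mul(Rational(1, 60), I, Pow(327615, Rational(1, 2)))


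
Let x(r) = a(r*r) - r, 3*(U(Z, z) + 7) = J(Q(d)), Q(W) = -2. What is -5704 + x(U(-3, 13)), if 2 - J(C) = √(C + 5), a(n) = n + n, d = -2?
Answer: -50551/9 + 79*√3/9 ≈ -5601.6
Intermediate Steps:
a(n) = 2*n
J(C) = 2 - √(5 + C) (J(C) = 2 - √(C + 5) = 2 - √(5 + C))
U(Z, z) = -19/3 - √3/3 (U(Z, z) = -7 + (2 - √(5 - 2))/3 = -7 + (2 - √3)/3 = -7 + (⅔ - √3/3) = -19/3 - √3/3)
x(r) = -r + 2*r² (x(r) = 2*(r*r) - r = 2*r² - r = -r + 2*r²)
-5704 + x(U(-3, 13)) = -5704 + (-19/3 - √3/3)*(-1 + 2*(-19/3 - √3/3)) = -5704 + (-19/3 - √3/3)*(-1 + (-38/3 - 2*√3/3)) = -5704 + (-19/3 - √3/3)*(-41/3 - 2*√3/3) = -5704 + (-41/3 - 2*√3/3)*(-19/3 - √3/3)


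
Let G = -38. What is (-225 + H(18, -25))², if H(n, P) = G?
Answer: 69169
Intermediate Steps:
H(n, P) = -38
(-225 + H(18, -25))² = (-225 - 38)² = (-263)² = 69169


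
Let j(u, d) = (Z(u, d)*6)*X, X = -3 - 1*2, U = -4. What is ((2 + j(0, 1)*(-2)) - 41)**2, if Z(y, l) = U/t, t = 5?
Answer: 7569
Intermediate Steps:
Z(y, l) = -4/5
X = -5 (X = -3 - 2 = -5)
j(u, d) = 24 (j(u, d) = -4/5*6*(-5) = -24/5*(-5) = 24)
((2 + j(0, 1)*(-2)) - 41)**2 = ((2 + 24*(-2)) - 41)**2 = ((2 - 48) - 41)**2 = (-46 - 41)**2 = (-87)**2 = 7569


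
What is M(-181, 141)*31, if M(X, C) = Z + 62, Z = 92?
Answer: 4774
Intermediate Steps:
M(X, C) = 154 (M(X, C) = 92 + 62 = 154)
M(-181, 141)*31 = 154*31 = 4774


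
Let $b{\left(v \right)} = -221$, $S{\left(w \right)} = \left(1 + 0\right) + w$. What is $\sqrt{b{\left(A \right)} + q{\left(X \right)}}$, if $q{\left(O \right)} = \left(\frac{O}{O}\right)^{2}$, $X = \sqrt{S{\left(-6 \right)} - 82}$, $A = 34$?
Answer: $2 i \sqrt{55} \approx 14.832 i$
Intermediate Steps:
$S{\left(w \right)} = 1 + w$
$X = i \sqrt{87}$ ($X = \sqrt{\left(1 - 6\right) - 82} = \sqrt{-5 - 82} = \sqrt{-87} = i \sqrt{87} \approx 9.3274 i$)
$q{\left(O \right)} = 1$ ($q{\left(O \right)} = 1^{2} = 1$)
$\sqrt{b{\left(A \right)} + q{\left(X \right)}} = \sqrt{-221 + 1} = \sqrt{-220} = 2 i \sqrt{55}$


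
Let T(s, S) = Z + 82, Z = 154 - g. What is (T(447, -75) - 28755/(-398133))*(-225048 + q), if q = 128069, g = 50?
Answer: -798261012183/44237 ≈ -1.8045e+7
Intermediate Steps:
Z = 104 (Z = 154 - 1*50 = 154 - 50 = 104)
T(s, S) = 186 (T(s, S) = 104 + 82 = 186)
(T(447, -75) - 28755/(-398133))*(-225048 + q) = (186 - 28755/(-398133))*(-225048 + 128069) = (186 - 28755*(-1/398133))*(-96979) = (186 + 3195/44237)*(-96979) = (8231277/44237)*(-96979) = -798261012183/44237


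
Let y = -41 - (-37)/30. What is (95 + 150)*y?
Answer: -58457/6 ≈ -9742.8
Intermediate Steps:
y = -1193/30 (y = -41 - (-37)/30 = -41 - 1*(-37/30) = -41 + 37/30 = -1193/30 ≈ -39.767)
(95 + 150)*y = (95 + 150)*(-1193/30) = 245*(-1193/30) = -58457/6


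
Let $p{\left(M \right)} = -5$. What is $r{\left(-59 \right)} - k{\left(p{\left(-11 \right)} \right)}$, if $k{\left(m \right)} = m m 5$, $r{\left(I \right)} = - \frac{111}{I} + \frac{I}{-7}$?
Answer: $- \frac{47367}{413} \approx -114.69$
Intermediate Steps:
$r{\left(I \right)} = - \frac{111}{I} - \frac{I}{7}$ ($r{\left(I \right)} = - \frac{111}{I} + I \left(- \frac{1}{7}\right) = - \frac{111}{I} - \frac{I}{7}$)
$k{\left(m \right)} = 5 m^{2}$ ($k{\left(m \right)} = m^{2} \cdot 5 = 5 m^{2}$)
$r{\left(-59 \right)} - k{\left(p{\left(-11 \right)} \right)} = \left(- \frac{111}{-59} - - \frac{59}{7}\right) - 5 \left(-5\right)^{2} = \left(\left(-111\right) \left(- \frac{1}{59}\right) + \frac{59}{7}\right) - 5 \cdot 25 = \left(\frac{111}{59} + \frac{59}{7}\right) - 125 = \frac{4258}{413} - 125 = - \frac{47367}{413}$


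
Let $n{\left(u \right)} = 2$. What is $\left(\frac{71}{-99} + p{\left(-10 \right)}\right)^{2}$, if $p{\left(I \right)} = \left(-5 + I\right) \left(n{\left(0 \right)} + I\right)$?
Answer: $\frac{139452481}{9801} \approx 14228.0$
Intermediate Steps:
$p{\left(I \right)} = \left(-5 + I\right) \left(2 + I\right)$
$\left(\frac{71}{-99} + p{\left(-10 \right)}\right)^{2} = \left(\frac{71}{-99} - \left(-20 - 100\right)\right)^{2} = \left(71 \left(- \frac{1}{99}\right) + \left(-10 + 100 + 30\right)\right)^{2} = \left(- \frac{71}{99} + 120\right)^{2} = \left(\frac{11809}{99}\right)^{2} = \frac{139452481}{9801}$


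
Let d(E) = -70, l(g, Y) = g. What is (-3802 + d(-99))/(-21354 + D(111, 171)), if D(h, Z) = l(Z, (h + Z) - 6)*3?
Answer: 3872/20841 ≈ 0.18579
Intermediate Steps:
D(h, Z) = 3*Z (D(h, Z) = Z*3 = 3*Z)
(-3802 + d(-99))/(-21354 + D(111, 171)) = (-3802 - 70)/(-21354 + 3*171) = -3872/(-21354 + 513) = -3872/(-20841) = -3872*(-1/20841) = 3872/20841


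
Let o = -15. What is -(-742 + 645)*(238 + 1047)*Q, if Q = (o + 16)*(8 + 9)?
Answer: 2118965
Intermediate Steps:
Q = 17 (Q = (-15 + 16)*(8 + 9) = 1*17 = 17)
-(-742 + 645)*(238 + 1047)*Q = -(-742 + 645)*(238 + 1047)*17 = -(-97*1285)*17 = -(-124645)*17 = -1*(-2118965) = 2118965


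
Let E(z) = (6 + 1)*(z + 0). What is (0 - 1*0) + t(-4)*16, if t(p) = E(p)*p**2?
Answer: -7168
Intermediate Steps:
E(z) = 7*z
t(p) = 7*p**3 (t(p) = (7*p)*p**2 = 7*p**3)
(0 - 1*0) + t(-4)*16 = (0 - 1*0) + (7*(-4)**3)*16 = (0 + 0) + (7*(-64))*16 = 0 - 448*16 = 0 - 7168 = -7168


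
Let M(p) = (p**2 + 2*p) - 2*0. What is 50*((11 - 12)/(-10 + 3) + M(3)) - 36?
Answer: 5048/7 ≈ 721.14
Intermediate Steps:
M(p) = p**2 + 2*p (M(p) = (p**2 + 2*p) + 0 = p**2 + 2*p)
50*((11 - 12)/(-10 + 3) + M(3)) - 36 = 50*((11 - 12)/(-10 + 3) + 3*(2 + 3)) - 36 = 50*(-1/(-7) + 3*5) - 36 = 50*(-1*(-1/7) + 15) - 36 = 50*(1/7 + 15) - 36 = 50*(106/7) - 36 = 5300/7 - 36 = 5048/7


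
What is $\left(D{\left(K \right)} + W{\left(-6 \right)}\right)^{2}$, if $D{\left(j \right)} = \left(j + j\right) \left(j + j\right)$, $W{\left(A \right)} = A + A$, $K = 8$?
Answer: $59536$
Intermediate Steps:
$W{\left(A \right)} = 2 A$
$D{\left(j \right)} = 4 j^{2}$ ($D{\left(j \right)} = 2 j 2 j = 4 j^{2}$)
$\left(D{\left(K \right)} + W{\left(-6 \right)}\right)^{2} = \left(4 \cdot 8^{2} + 2 \left(-6\right)\right)^{2} = \left(4 \cdot 64 - 12\right)^{2} = \left(256 - 12\right)^{2} = 244^{2} = 59536$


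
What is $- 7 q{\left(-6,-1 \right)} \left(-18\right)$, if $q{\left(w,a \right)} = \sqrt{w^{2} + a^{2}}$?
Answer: $126 \sqrt{37} \approx 766.43$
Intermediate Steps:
$q{\left(w,a \right)} = \sqrt{a^{2} + w^{2}}$
$- 7 q{\left(-6,-1 \right)} \left(-18\right) = - 7 \sqrt{\left(-1\right)^{2} + \left(-6\right)^{2}} \left(-18\right) = - 7 \sqrt{1 + 36} \left(-18\right) = - 7 \sqrt{37} \left(-18\right) = 126 \sqrt{37}$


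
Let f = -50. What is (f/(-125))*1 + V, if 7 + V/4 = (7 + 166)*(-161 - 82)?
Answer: -840918/5 ≈ -1.6818e+5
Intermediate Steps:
V = -168184 (V = -28 + 4*((7 + 166)*(-161 - 82)) = -28 + 4*(173*(-243)) = -28 + 4*(-42039) = -28 - 168156 = -168184)
(f/(-125))*1 + V = -50/(-125)*1 - 168184 = -50*(-1/125)*1 - 168184 = (⅖)*1 - 168184 = ⅖ - 168184 = -840918/5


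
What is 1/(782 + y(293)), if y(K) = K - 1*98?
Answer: 1/977 ≈ 0.0010235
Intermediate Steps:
y(K) = -98 + K (y(K) = K - 98 = -98 + K)
1/(782 + y(293)) = 1/(782 + (-98 + 293)) = 1/(782 + 195) = 1/977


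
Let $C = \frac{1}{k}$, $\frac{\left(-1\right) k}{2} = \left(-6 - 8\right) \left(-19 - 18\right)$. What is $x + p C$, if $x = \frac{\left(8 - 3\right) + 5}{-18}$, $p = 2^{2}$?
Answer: $- \frac{1304}{2331} \approx -0.55942$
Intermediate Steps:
$k = -1036$ ($k = - 2 \left(-6 - 8\right) \left(-19 - 18\right) = - 2 \left(\left(-14\right) \left(-37\right)\right) = \left(-2\right) 518 = -1036$)
$p = 4$
$x = - \frac{5}{9}$ ($x = \left(5 + 5\right) \left(- \frac{1}{18}\right) = 10 \left(- \frac{1}{18}\right) = - \frac{5}{9} \approx -0.55556$)
$C = - \frac{1}{1036}$ ($C = \frac{1}{-1036} = - \frac{1}{1036} \approx -0.00096525$)
$x + p C = - \frac{5}{9} + 4 \left(- \frac{1}{1036}\right) = - \frac{5}{9} - \frac{1}{259} = - \frac{1304}{2331}$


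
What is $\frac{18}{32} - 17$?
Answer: $- \frac{263}{16} \approx -16.438$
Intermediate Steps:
$\frac{18}{32} - 17 = 18 \cdot \frac{1}{32} - 17 = \frac{9}{16} - 17 = - \frac{263}{16}$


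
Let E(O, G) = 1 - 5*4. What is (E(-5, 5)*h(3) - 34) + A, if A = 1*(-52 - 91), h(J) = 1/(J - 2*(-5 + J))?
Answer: -1258/7 ≈ -179.71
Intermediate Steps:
E(O, G) = -19 (E(O, G) = 1 - 20 = -19)
h(J) = 1/(10 - J) (h(J) = 1/(J + (10 - 2*J)) = 1/(10 - J))
A = -143 (A = 1*(-143) = -143)
(E(-5, 5)*h(3) - 34) + A = (-(-19)/(-10 + 3) - 34) - 143 = (-(-19)/(-7) - 34) - 143 = (-(-19)*(-1)/7 - 34) - 143 = (-19*⅐ - 34) - 143 = (-19/7 - 34) - 143 = -257/7 - 143 = -1258/7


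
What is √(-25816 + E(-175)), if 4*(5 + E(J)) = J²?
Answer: I*√72659/2 ≈ 134.78*I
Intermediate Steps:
E(J) = -5 + J²/4
√(-25816 + E(-175)) = √(-25816 + (-5 + (¼)*(-175)²)) = √(-25816 + (-5 + (¼)*30625)) = √(-25816 + (-5 + 30625/4)) = √(-25816 + 30605/4) = √(-72659/4) = I*√72659/2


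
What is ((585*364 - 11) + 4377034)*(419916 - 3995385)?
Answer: -16411270417647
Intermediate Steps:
((585*364 - 11) + 4377034)*(419916 - 3995385) = ((212940 - 11) + 4377034)*(-3575469) = (212929 + 4377034)*(-3575469) = 4589963*(-3575469) = -16411270417647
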